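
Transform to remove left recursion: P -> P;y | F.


Left-recursive alternatives: P;y; non-recursive: F
Introduce P': P -> FP', P' -> ;yP' | ε


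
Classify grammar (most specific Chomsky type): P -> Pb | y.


Left-linear: every RHS is a terminal or one nonterminal followed by a terminal
Classification: Type 3 (Regular)


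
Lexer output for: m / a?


Scan left to right, longest-match per lexeme
Tokens: ID(m), OP(/), ID(a)


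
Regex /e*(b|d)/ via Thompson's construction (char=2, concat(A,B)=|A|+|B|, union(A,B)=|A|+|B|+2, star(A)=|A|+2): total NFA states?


Syntax tree has 3 char leaf(s), 1 union(s), 1 star(s)
chars contribute 3×2 = 6; each union adds +2; each star adds +2
Total: 6 + 2 + 2 = 10 states


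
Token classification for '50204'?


Pattern: digits only
Type: INTEGER_LITERAL


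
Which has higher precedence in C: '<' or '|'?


'<' is relational (level 7); '|' is bitwise OR (level 3)
Higher level binds tighter
'<' has higher precedence than '|'


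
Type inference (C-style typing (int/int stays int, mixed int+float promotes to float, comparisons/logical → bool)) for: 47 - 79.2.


Operand types: int - float
Rule: mixed int/float promotes to float; int/int stays int
Result type: float


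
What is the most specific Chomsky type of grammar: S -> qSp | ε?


Single nonterminal LHS, but q^n p^n is not regular
Classification: Type 2 (Context-Free)


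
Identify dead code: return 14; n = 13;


statement follows a return and is unreachable
Dead: 'n = 13'


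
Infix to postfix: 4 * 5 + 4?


Left to right (same or higher precedence on left)
Postfix: 4 5 * 4 +


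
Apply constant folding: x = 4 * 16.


4 * 16 = 64 at compile time
Optimized: x = 64


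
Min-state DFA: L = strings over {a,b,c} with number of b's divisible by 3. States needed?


Track (count of b) mod 3: states 0..2, accept at 0
Minimal DFA: 3 states


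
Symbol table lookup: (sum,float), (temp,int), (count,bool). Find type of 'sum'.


Lookup 'sum' → type float


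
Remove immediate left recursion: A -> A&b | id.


Left-recursive alternatives: A&b; non-recursive: id
Introduce A': A -> idA', A' -> &bA' | ε


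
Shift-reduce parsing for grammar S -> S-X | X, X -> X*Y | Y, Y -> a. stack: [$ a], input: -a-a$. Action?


'a' on top is the handle for Y -> a
Action: reduce (Y -> a)


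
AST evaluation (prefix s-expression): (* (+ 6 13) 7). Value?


Evaluate inner: (+ 6 13) = 19
Evaluate root: (* 19 7) = 133
Result: 133


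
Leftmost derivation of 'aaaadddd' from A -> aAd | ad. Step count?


Derivation: A => aAd => aaAdd => aaaAddd => aaaadddd
Steps: 4


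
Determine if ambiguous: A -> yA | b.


right-linear, alternatives start with distinct terminals 'y' vs 'b': unique leftmost derivation
Unambiguous


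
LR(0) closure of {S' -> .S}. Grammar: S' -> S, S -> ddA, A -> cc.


Start: S' -> .S
For each item with dot before a nonterminal B, add B -> .γ for every B-production
Closure: [S' -> .S, S -> .ddA]


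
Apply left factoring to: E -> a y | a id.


Common prefix: 'a'
Factored: E -> a E', E' -> y | id


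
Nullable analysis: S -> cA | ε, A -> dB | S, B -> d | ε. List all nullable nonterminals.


A nonterminal is nullable iff some alternative derives ε (directly, or every symbol in it is nullable)
Nullable: {A, B, S}


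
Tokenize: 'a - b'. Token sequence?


Scan left to right, longest-match per lexeme
Tokens: ID(a), OP(-), ID(b)


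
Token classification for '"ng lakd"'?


Pattern: double-quoted sequence
Type: STRING_LITERAL


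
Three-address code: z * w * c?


Break into single-operator statements:
t1 = z * w
t2 = t1 * c


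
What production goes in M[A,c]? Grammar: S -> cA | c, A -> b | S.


For [A, c]: 'c' ∈ FIRST(S)
Entry: A -> S


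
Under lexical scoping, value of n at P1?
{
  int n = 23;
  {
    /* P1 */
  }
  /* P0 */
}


P1's block does not declare n; resolves to the enclosing declaration at depth 0
n = 23


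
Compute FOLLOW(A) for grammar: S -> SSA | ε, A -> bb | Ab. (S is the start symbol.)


$ ∈ FOLLOW(S). For each A -> αBβ: add FIRST(β)\{ε} to FOLLOW(B); if β nullable, add FOLLOW(A).
FOLLOW(A) = {$, b}


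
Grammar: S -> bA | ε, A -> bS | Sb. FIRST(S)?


Per alternative of S: FIRST(bA) = {b}; FIRST(ε) = {ε}
FIRST(S) = {b, ε}


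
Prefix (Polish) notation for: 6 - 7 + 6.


left-to-right (same/higher precedence on left): tree is (+ (- 6 7) 6)
Prefix: + - 6 7 6


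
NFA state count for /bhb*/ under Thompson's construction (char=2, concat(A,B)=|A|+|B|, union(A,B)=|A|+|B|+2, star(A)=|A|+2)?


Syntax tree has 3 char leaf(s), 0 union(s), 1 star(s)
chars contribute 3×2 = 6; each union adds +2; each star adds +2
Total: 6 + 0 + 2 = 8 states


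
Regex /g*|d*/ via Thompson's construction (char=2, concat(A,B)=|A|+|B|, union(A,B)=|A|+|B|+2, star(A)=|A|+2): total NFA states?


Syntax tree has 2 char leaf(s), 1 union(s), 2 star(s)
chars contribute 2×2 = 4; each union adds +2; each star adds +2
Total: 4 + 2 + 4 = 10 states


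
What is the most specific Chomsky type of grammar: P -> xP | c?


Right-linear: every RHS is a terminal or a terminal followed by one nonterminal
Classification: Type 3 (Regular)


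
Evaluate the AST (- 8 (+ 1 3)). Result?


Evaluate inner: (+ 1 3) = 4
Evaluate root: (- 8 4) = 4
Result: 4


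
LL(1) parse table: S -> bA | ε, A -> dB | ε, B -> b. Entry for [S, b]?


For [S, b]: 'b' ∈ FIRST(bA)
Entry: S -> bA


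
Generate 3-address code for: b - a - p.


Break into single-operator statements:
t1 = b - a
t2 = t1 - p


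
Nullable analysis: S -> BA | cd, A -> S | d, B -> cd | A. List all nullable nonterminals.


A nonterminal is nullable iff some alternative derives ε (directly, or every symbol in it is nullable)
Nullable: {}


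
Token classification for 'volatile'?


Pattern: reserved word
Type: KEYWORD


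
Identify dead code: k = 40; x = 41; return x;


k is assigned but never read
Dead: 'k = 40'


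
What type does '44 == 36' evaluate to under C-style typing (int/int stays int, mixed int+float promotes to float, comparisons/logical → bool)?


Operand types: int == int
Rule: comparison yields bool
Result type: bool


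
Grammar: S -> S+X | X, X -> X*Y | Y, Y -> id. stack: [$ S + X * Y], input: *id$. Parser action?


handle 'X*Y' on top
Action: reduce (X -> X*Y)


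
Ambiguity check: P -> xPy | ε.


balanced x^n…y^n: each string has a unique parse
Unambiguous


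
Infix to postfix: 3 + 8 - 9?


Left to right (same or higher precedence on left)
Postfix: 3 8 + 9 -


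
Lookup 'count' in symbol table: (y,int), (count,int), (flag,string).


Lookup 'count' → type int


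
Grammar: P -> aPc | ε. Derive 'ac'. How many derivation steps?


Derivation: P => aPc => ac
Steps: 2


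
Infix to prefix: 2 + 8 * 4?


'*' binds tighter: tree is (+ 2 (* 8 4))
Prefix: + 2 * 8 4


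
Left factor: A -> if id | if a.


Common prefix: 'if'
Factored: A -> if A', A' -> id | a


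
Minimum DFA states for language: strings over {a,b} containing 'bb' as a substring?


KMP-style automaton: 2 progress states + 1 absorbing accept = 3
Minimal DFA: 3 states


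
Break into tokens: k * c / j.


Scan left to right, longest-match per lexeme
Tokens: ID(k), OP(*), ID(c), OP(/), ID(j)


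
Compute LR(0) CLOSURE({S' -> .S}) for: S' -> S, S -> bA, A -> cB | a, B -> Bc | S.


Start: S' -> .S
For each item with dot before a nonterminal B, add B -> .γ for every B-production
Closure: [S' -> .S, S -> .bA]


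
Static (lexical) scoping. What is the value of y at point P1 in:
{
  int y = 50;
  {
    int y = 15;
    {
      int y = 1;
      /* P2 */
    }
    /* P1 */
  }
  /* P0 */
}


y declared in the same block as P1
y = 15


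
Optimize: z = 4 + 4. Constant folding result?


4 + 4 = 8 at compile time
Optimized: z = 8


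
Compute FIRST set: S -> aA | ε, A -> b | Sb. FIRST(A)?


Per alternative of A: FIRST(b) = {b}; FIRST(Sb) = {a, b}
FIRST(A) = {a, b}


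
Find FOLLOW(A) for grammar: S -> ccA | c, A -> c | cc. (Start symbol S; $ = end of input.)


$ ∈ FOLLOW(S). For each A -> αBβ: add FIRST(β)\{ε} to FOLLOW(B); if β nullable, add FOLLOW(A).
FOLLOW(A) = {$}


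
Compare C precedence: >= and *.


'*' is multiplicative (level 10); '>=' is relational (level 7)
Higher level binds tighter
'*' has higher precedence than '>='


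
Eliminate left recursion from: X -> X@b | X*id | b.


Left-recursive alternatives: X@b, X*id; non-recursive: b
Introduce X': X -> bX', X' -> @bX' | *idX' | ε


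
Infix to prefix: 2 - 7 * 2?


'*' binds tighter: tree is (- 2 (* 7 2))
Prefix: - 2 * 7 2


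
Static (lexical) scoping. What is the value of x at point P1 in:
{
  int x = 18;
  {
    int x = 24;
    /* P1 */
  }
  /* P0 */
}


x declared in the same block as P1
x = 24


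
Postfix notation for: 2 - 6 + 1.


Left to right (same or higher precedence on left)
Postfix: 2 6 - 1 +


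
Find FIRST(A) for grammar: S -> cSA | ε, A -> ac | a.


Per alternative of A: FIRST(ac) = {a}; FIRST(a) = {a}
FIRST(A) = {a}


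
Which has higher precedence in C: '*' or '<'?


'*' is multiplicative (level 10); '<' is relational (level 7)
Higher level binds tighter
'*' has higher precedence than '<'


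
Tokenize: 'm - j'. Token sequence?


Scan left to right, longest-match per lexeme
Tokens: ID(m), OP(-), ID(j)


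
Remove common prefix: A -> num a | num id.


Common prefix: 'num'
Factored: A -> num A', A' -> a | id


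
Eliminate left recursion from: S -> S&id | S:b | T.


Left-recursive alternatives: S&id, S:b; non-recursive: T
Introduce S': S -> TS', S' -> &idS' | :bS' | ε


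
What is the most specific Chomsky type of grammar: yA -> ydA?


LHS has context (more than one symbol) and |LHS| ≤ |RHS|
Classification: Type 1 (Context-Sensitive)


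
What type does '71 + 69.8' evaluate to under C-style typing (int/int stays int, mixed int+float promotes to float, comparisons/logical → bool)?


Operand types: int + float
Rule: mixed int/float promotes to float; int/int stays int
Result type: float


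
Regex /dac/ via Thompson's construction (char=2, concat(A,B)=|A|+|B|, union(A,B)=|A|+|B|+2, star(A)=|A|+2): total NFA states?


Syntax tree has 3 char leaf(s), 0 union(s), 0 star(s)
chars contribute 3×2 = 6; each union adds +2; each star adds +2
Total: 6 + 0 + 0 = 6 states


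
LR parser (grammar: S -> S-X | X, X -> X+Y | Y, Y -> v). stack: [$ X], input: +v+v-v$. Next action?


shift '+' to continue X -> X+Y
Action: shift


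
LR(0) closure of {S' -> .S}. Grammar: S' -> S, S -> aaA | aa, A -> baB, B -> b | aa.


Start: S' -> .S
For each item with dot before a nonterminal B, add B -> .γ for every B-production
Closure: [S' -> .S, S -> .aaA, S -> .aa]


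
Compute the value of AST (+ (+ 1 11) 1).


Evaluate inner: (+ 1 11) = 12
Evaluate root: (+ 12 1) = 13
Result: 13


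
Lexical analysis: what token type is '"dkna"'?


Pattern: double-quoted sequence
Type: STRING_LITERAL


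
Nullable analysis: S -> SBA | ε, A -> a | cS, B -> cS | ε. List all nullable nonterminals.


A nonterminal is nullable iff some alternative derives ε (directly, or every symbol in it is nullable)
Nullable: {B, S}


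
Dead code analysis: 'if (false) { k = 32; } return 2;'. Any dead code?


condition is constant false, so the whole block is unreachable
Dead: 'if (false) { k = 32; }'


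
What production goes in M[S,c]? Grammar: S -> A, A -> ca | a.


For [S, c]: 'c' ∈ FIRST(A)
Entry: S -> A


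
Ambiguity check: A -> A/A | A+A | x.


'x/x+x' has two parse trees (no precedence encoded between / and +)
Ambiguous


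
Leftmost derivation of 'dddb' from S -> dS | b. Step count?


Derivation: S => dS => ddS => dddS => dddb
Steps: 4


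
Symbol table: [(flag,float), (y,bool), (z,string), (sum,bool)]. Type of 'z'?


Lookup 'z' → type string


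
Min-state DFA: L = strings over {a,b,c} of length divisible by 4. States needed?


Track length mod 4: states 0..3, accept at 0
Minimal DFA: 4 states


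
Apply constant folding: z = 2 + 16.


2 + 16 = 18 at compile time
Optimized: z = 18


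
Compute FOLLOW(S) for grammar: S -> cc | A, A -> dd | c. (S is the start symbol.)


$ ∈ FOLLOW(S). For each A -> αBβ: add FIRST(β)\{ε} to FOLLOW(B); if β nullable, add FOLLOW(A).
FOLLOW(S) = {$}


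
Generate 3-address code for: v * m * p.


Break into single-operator statements:
t1 = v * m
t2 = t1 * p


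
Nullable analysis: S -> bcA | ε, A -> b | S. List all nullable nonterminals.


A nonterminal is nullable iff some alternative derives ε (directly, or every symbol in it is nullable)
Nullable: {A, S}


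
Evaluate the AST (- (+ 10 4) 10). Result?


Evaluate inner: (+ 10 4) = 14
Evaluate root: (- 14 10) = 4
Result: 4


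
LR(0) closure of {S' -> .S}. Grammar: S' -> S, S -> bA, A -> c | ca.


Start: S' -> .S
For each item with dot before a nonterminal B, add B -> .γ for every B-production
Closure: [S' -> .S, S -> .bA]


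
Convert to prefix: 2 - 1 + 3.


left-to-right (same/higher precedence on left): tree is (+ (- 2 1) 3)
Prefix: + - 2 1 3


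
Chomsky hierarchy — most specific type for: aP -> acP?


LHS has context (more than one symbol) and |LHS| ≤ |RHS|
Classification: Type 1 (Context-Sensitive)


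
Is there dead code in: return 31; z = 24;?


statement follows a return and is unreachable
Dead: 'z = 24'


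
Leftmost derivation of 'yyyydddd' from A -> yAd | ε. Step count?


Derivation: A => yAd => yyAdd => yyyAddd => yyyyAdddd => yyyydddd
Steps: 5


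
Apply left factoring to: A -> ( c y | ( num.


Common prefix: '('
Factored: A -> ( A', A' -> c y | num


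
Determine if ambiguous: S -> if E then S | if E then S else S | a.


dangling else: 'if E then if E then a else a' parses two ways
Ambiguous


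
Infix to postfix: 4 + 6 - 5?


Left to right (same or higher precedence on left)
Postfix: 4 6 + 5 -


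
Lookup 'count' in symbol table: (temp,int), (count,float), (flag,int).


Lookup 'count' → type float


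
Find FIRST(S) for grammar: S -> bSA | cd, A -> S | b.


Per alternative of S: FIRST(bSA) = {b}; FIRST(cd) = {c}
FIRST(S) = {b, c}


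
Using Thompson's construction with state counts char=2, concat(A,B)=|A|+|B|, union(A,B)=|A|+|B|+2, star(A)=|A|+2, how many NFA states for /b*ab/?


Syntax tree has 3 char leaf(s), 0 union(s), 1 star(s)
chars contribute 3×2 = 6; each union adds +2; each star adds +2
Total: 6 + 0 + 2 = 8 states


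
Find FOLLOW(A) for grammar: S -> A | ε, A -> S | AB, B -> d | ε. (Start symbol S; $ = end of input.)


$ ∈ FOLLOW(S). For each A -> αBβ: add FIRST(β)\{ε} to FOLLOW(B); if β nullable, add FOLLOW(A).
FOLLOW(A) = {$, d}


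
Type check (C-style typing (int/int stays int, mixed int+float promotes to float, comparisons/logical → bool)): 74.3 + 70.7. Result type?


Operand types: float + float
Rule: mixed int/float promotes to float; int/int stays int
Result type: float


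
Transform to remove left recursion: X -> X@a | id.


Left-recursive alternatives: X@a; non-recursive: id
Introduce X': X -> idX', X' -> @aX' | ε


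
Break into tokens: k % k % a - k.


Scan left to right, longest-match per lexeme
Tokens: ID(k), OP(%), ID(k), OP(%), ID(a), OP(-), ID(k)


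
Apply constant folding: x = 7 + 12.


7 + 12 = 19 at compile time
Optimized: x = 19


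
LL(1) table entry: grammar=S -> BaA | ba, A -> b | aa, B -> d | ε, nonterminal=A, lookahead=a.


For [A, a]: 'a' ∈ FIRST(aa)
Entry: A -> aa


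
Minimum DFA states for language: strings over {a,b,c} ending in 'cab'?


Track the longest suffix of input matching a prefix of 'cab': 4 classes (prefixes of length 0..3)
Minimal DFA: 4 states


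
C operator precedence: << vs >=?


'<<' is shift (level 8); '>=' is relational (level 7)
Higher level binds tighter
'<<' has higher precedence than '>='


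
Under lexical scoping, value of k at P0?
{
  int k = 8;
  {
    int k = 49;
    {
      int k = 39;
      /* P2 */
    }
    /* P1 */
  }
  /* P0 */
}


k declared in the same block as P0
k = 8


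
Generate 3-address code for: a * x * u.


Break into single-operator statements:
t1 = a * x
t2 = t1 * u


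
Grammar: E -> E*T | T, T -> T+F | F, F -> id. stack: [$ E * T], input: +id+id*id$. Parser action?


'+' can extend T; shift to build T -> T+F
Action: shift


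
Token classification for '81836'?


Pattern: digits only
Type: INTEGER_LITERAL


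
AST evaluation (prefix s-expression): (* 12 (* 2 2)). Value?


Evaluate inner: (* 2 2) = 4
Evaluate root: (* 12 4) = 48
Result: 48


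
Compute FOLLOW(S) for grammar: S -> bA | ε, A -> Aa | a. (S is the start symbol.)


$ ∈ FOLLOW(S). For each A -> αBβ: add FIRST(β)\{ε} to FOLLOW(B); if β nullable, add FOLLOW(A).
FOLLOW(S) = {$}


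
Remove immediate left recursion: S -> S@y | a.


Left-recursive alternatives: S@y; non-recursive: a
Introduce S': S -> aS', S' -> @yS' | ε


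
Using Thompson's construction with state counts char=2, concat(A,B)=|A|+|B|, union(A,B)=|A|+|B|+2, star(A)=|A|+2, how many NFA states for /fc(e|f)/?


Syntax tree has 4 char leaf(s), 1 union(s), 0 star(s)
chars contribute 4×2 = 8; each union adds +2; each star adds +2
Total: 8 + 2 + 0 = 10 states


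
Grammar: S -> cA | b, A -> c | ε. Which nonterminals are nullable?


A nonterminal is nullable iff some alternative derives ε (directly, or every symbol in it is nullable)
Nullable: {A}


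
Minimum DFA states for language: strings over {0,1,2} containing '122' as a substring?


KMP-style automaton: 3 progress states + 1 absorbing accept = 4
Minimal DFA: 4 states


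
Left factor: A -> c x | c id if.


Common prefix: 'c'
Factored: A -> c A', A' -> x | id if


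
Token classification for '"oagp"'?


Pattern: double-quoted sequence
Type: STRING_LITERAL


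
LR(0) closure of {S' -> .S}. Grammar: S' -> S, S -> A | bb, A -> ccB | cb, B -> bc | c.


Start: S' -> .S
For each item with dot before a nonterminal B, add B -> .γ for every B-production
Closure: [S' -> .S, S -> .A, S -> .bb, A -> .ccB, A -> .cb]


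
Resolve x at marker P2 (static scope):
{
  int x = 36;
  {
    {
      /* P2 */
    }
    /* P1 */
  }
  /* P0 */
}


P2's block does not declare x; resolves to the enclosing declaration at depth 0
x = 36


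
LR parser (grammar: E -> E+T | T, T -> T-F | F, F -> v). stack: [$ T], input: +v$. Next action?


lookahead ∉ {-} so T won't extend; reduce E -> T
Action: reduce (E -> T)


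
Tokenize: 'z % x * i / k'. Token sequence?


Scan left to right, longest-match per lexeme
Tokens: ID(z), OP(%), ID(x), OP(*), ID(i), OP(/), ID(k)


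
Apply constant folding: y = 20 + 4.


20 + 4 = 24 at compile time
Optimized: y = 24


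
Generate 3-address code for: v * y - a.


Break into single-operator statements:
t1 = v * y
t2 = t1 - a


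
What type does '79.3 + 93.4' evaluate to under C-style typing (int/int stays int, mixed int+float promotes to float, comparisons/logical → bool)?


Operand types: float + float
Rule: mixed int/float promotes to float; int/int stays int
Result type: float


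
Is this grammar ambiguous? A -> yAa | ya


balanced y^n…a^n: each string has a unique parse
Unambiguous


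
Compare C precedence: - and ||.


'-' is additive (level 9); '||' is logical OR (level 1)
Higher level binds tighter
'-' has higher precedence than '||'


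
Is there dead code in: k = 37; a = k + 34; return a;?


k is read by a's definition; a is returned
No dead code


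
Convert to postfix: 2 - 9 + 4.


Left to right (same or higher precedence on left)
Postfix: 2 9 - 4 +


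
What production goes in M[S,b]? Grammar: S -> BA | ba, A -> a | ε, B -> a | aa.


For [S, b]: 'b' ∈ FIRST(ba)
Entry: S -> ba


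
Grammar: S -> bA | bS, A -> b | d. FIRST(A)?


Per alternative of A: FIRST(b) = {b}; FIRST(d) = {d}
FIRST(A) = {b, d}


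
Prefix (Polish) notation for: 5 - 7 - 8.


left-to-right (same/higher precedence on left): tree is (- (- 5 7) 8)
Prefix: - - 5 7 8


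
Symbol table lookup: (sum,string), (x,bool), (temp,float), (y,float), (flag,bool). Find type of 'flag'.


Lookup 'flag' → type bool


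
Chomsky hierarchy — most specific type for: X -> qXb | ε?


Single nonterminal LHS, but q^n b^n is not regular
Classification: Type 2 (Context-Free)


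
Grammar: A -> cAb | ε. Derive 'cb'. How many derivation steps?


Derivation: A => cAb => cb
Steps: 2


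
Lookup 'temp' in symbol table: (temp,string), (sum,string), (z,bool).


Lookup 'temp' → type string


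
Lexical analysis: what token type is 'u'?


Pattern: letter/underscore followed by alphanumerics, not a keyword
Type: IDENTIFIER


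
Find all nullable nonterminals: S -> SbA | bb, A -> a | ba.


A nonterminal is nullable iff some alternative derives ε (directly, or every symbol in it is nullable)
Nullable: {}


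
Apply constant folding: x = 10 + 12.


10 + 12 = 22 at compile time
Optimized: x = 22


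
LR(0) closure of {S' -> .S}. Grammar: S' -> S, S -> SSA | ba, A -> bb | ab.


Start: S' -> .S
For each item with dot before a nonterminal B, add B -> .γ for every B-production
Closure: [S' -> .S, S -> .SSA, S -> .ba]


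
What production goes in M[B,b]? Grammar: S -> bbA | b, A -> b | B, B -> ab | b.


For [B, b]: 'b' ∈ FIRST(b)
Entry: B -> b


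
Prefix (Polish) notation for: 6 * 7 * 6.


left-to-right (same/higher precedence on left): tree is (* (* 6 7) 6)
Prefix: * * 6 7 6


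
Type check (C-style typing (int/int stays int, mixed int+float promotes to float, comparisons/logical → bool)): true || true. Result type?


Operand types: bool || bool
Rule: logical operators take bool operands and yield bool
Result type: bool


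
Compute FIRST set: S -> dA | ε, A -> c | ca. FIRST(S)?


Per alternative of S: FIRST(dA) = {d}; FIRST(ε) = {ε}
FIRST(S) = {d, ε}


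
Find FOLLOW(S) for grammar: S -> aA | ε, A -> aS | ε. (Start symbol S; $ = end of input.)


$ ∈ FOLLOW(S). For each A -> αBβ: add FIRST(β)\{ε} to FOLLOW(B); if β nullable, add FOLLOW(A).
FOLLOW(S) = {$}


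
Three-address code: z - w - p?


Break into single-operator statements:
t1 = z - w
t2 = t1 - p


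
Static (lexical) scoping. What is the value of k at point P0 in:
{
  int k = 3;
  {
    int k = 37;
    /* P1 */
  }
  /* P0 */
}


k declared in the same block as P0
k = 3


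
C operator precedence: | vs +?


'+' is additive (level 9); '|' is bitwise OR (level 3)
Higher level binds tighter
'+' has higher precedence than '|'


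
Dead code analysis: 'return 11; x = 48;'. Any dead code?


statement follows a return and is unreachable
Dead: 'x = 48'


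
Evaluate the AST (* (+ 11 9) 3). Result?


Evaluate inner: (+ 11 9) = 20
Evaluate root: (* 20 3) = 60
Result: 60


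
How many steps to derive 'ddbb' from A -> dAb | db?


Derivation: A => dAb => ddbb
Steps: 2


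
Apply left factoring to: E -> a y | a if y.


Common prefix: 'a'
Factored: E -> a E', E' -> y | if y


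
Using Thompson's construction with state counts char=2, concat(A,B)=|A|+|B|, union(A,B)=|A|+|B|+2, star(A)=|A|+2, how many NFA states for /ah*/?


Syntax tree has 2 char leaf(s), 0 union(s), 1 star(s)
chars contribute 2×2 = 4; each union adds +2; each star adds +2
Total: 4 + 0 + 2 = 6 states


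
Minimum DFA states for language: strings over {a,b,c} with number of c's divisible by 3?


Track (count of c) mod 3: states 0..2, accept at 0
Minimal DFA: 3 states


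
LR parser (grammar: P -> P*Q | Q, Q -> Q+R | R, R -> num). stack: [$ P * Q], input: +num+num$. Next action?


'+' can extend Q; shift to build Q -> Q+R
Action: shift


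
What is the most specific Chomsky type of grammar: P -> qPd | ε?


Single nonterminal LHS, but q^n d^n is not regular
Classification: Type 2 (Context-Free)


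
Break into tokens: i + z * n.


Scan left to right, longest-match per lexeme
Tokens: ID(i), OP(+), ID(z), OP(*), ID(n)


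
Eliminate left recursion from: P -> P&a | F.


Left-recursive alternatives: P&a; non-recursive: F
Introduce P': P -> FP', P' -> &aP' | ε


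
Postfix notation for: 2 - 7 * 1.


* has higher precedence, evaluate 7*1 first
Postfix: 2 7 1 * -


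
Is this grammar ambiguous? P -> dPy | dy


balanced d^n…y^n: each string has a unique parse
Unambiguous


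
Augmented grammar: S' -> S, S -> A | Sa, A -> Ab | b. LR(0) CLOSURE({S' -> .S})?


Start: S' -> .S
For each item with dot before a nonterminal B, add B -> .γ for every B-production
Closure: [S' -> .S, S -> .A, S -> .Sa, A -> .Ab, A -> .b]


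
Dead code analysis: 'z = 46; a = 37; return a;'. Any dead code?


z is assigned but never read
Dead: 'z = 46'


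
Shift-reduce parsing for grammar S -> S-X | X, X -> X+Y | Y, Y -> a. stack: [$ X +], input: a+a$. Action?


no handle; shift 'a'
Action: shift


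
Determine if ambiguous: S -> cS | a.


right-linear, alternatives start with distinct terminals 'c' vs 'a': unique leftmost derivation
Unambiguous


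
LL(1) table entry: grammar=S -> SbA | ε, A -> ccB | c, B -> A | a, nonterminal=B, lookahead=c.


For [B, c]: 'c' ∈ FIRST(A)
Entry: B -> A


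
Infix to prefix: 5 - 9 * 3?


'*' binds tighter: tree is (- 5 (* 9 3))
Prefix: - 5 * 9 3


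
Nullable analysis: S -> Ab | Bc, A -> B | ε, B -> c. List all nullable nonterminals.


A nonterminal is nullable iff some alternative derives ε (directly, or every symbol in it is nullable)
Nullable: {A}


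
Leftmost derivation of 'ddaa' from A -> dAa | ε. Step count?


Derivation: A => dAa => ddAaa => ddaa
Steps: 3


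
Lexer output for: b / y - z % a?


Scan left to right, longest-match per lexeme
Tokens: ID(b), OP(/), ID(y), OP(-), ID(z), OP(%), ID(a)


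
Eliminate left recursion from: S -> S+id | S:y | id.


Left-recursive alternatives: S+id, S:y; non-recursive: id
Introduce S': S -> idS', S' -> +idS' | :yS' | ε


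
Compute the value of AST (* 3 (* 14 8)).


Evaluate inner: (* 14 8) = 112
Evaluate root: (* 3 112) = 336
Result: 336


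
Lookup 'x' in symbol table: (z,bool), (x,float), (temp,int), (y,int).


Lookup 'x' → type float


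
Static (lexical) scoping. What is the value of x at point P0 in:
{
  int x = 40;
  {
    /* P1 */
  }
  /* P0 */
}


x declared in the same block as P0
x = 40


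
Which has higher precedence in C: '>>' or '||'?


'>>' is shift (level 8); '||' is logical OR (level 1)
Higher level binds tighter
'>>' has higher precedence than '||'


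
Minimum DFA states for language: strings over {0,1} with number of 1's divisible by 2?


Track (count of 1) mod 2: states 0..1, accept at 0
Minimal DFA: 2 states


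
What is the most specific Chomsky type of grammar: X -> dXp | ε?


Single nonterminal LHS, but d^n p^n is not regular
Classification: Type 2 (Context-Free)


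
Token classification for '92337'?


Pattern: digits only
Type: INTEGER_LITERAL


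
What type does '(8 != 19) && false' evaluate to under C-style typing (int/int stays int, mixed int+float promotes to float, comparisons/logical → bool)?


Operand types: bool && bool
Rule: logical operators take bool operands and yield bool
Result type: bool


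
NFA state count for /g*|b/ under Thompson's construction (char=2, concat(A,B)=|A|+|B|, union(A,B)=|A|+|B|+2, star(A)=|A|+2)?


Syntax tree has 2 char leaf(s), 1 union(s), 1 star(s)
chars contribute 2×2 = 4; each union adds +2; each star adds +2
Total: 4 + 2 + 2 = 8 states


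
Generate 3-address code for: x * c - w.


Break into single-operator statements:
t1 = x * c
t2 = t1 - w


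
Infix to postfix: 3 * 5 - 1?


Left to right (same or higher precedence on left)
Postfix: 3 5 * 1 -


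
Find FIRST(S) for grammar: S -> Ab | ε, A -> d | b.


Per alternative of S: FIRST(Ab) = {b, d}; FIRST(ε) = {ε}
FIRST(S) = {b, d, ε}


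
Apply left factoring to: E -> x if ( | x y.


Common prefix: 'x'
Factored: E -> x E', E' -> if ( | y


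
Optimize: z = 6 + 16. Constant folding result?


6 + 16 = 22 at compile time
Optimized: z = 22


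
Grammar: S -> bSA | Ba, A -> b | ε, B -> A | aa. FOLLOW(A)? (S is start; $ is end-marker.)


$ ∈ FOLLOW(S). For each A -> αBβ: add FIRST(β)\{ε} to FOLLOW(B); if β nullable, add FOLLOW(A).
FOLLOW(A) = {$, a, b}


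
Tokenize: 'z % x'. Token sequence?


Scan left to right, longest-match per lexeme
Tokens: ID(z), OP(%), ID(x)


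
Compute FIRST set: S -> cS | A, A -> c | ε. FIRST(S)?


Per alternative of S: FIRST(cS) = {c}; FIRST(A) = {c, ε}
FIRST(S) = {c, ε}


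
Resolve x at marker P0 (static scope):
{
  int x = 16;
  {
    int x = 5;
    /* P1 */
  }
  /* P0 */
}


x declared in the same block as P0
x = 16


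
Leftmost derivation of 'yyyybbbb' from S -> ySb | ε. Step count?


Derivation: S => ySb => yySbb => yyySbbb => yyyySbbbb => yyyybbbb
Steps: 5


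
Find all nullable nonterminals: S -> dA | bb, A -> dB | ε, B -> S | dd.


A nonterminal is nullable iff some alternative derives ε (directly, or every symbol in it is nullable)
Nullable: {A}


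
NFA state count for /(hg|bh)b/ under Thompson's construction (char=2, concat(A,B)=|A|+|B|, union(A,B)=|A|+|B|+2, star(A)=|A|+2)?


Syntax tree has 5 char leaf(s), 1 union(s), 0 star(s)
chars contribute 5×2 = 10; each union adds +2; each star adds +2
Total: 10 + 2 + 0 = 12 states


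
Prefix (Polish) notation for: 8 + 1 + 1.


left-to-right (same/higher precedence on left): tree is (+ (+ 8 1) 1)
Prefix: + + 8 1 1


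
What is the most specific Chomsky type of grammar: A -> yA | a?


Right-linear: every RHS is a terminal or a terminal followed by one nonterminal
Classification: Type 3 (Regular)


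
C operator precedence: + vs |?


'+' is additive (level 9); '|' is bitwise OR (level 3)
Higher level binds tighter
'+' has higher precedence than '|'


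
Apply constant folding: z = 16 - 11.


16 - 11 = 5 at compile time
Optimized: z = 5


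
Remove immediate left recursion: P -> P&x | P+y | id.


Left-recursive alternatives: P&x, P+y; non-recursive: id
Introduce P': P -> idP', P' -> &xP' | +yP' | ε


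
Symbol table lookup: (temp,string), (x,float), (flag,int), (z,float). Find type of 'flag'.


Lookup 'flag' → type int


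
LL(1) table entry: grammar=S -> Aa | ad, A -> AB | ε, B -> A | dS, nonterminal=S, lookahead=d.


For [S, d]: 'd' ∈ FIRST(Aa)
Entry: S -> Aa


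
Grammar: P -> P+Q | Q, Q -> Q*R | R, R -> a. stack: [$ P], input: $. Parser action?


start symbol P on stack, input exhausted
Action: accept


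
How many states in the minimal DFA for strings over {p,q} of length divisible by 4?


Track length mod 4: states 0..3, accept at 0
Minimal DFA: 4 states


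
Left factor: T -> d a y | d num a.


Common prefix: 'd'
Factored: T -> d T', T' -> a y | num a


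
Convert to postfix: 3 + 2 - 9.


Left to right (same or higher precedence on left)
Postfix: 3 2 + 9 -


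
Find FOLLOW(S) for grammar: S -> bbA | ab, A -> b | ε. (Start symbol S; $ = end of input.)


$ ∈ FOLLOW(S). For each A -> αBβ: add FIRST(β)\{ε} to FOLLOW(B); if β nullable, add FOLLOW(A).
FOLLOW(S) = {$}


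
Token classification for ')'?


Pattern: delimiter/punctuation
Type: PUNCTUATION


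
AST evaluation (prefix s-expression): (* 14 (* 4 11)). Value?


Evaluate inner: (* 4 11) = 44
Evaluate root: (* 14 44) = 616
Result: 616


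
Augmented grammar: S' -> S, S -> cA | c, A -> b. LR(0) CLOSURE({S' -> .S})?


Start: S' -> .S
For each item with dot before a nonterminal B, add B -> .γ for every B-production
Closure: [S' -> .S, S -> .cA, S -> .c]


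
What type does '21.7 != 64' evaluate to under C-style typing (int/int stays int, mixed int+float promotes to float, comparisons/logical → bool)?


Operand types: float != int
Rule: comparison yields bool
Result type: bool


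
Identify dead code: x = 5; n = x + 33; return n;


x is read by n's definition; n is returned
No dead code


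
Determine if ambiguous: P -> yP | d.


right-linear, alternatives start with distinct terminals 'y' vs 'd': unique leftmost derivation
Unambiguous


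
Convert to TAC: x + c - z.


Break into single-operator statements:
t1 = x + c
t2 = t1 - z


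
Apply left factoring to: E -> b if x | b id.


Common prefix: 'b'
Factored: E -> b E', E' -> if x | id


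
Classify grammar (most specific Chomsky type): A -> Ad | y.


Left-linear: every RHS is a terminal or one nonterminal followed by a terminal
Classification: Type 3 (Regular)


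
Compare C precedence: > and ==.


'>' is relational (level 7); '==' is equality (level 6)
Higher level binds tighter
'>' has higher precedence than '=='


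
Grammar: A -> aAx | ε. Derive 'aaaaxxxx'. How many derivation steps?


Derivation: A => aAx => aaAxx => aaaAxxx => aaaaAxxxx => aaaaxxxx
Steps: 5


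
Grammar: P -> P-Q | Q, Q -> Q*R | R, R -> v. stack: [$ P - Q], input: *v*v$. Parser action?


'*' can extend Q; shift to build Q -> Q*R
Action: shift


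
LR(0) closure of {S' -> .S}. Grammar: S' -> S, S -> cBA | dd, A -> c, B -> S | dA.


Start: S' -> .S
For each item with dot before a nonterminal B, add B -> .γ for every B-production
Closure: [S' -> .S, S -> .cBA, S -> .dd]


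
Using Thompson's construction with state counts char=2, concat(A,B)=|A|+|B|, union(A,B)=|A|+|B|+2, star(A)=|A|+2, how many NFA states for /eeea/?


Syntax tree has 4 char leaf(s), 0 union(s), 0 star(s)
chars contribute 4×2 = 8; each union adds +2; each star adds +2
Total: 8 + 0 + 0 = 8 states


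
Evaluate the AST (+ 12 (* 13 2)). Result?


Evaluate inner: (* 13 2) = 26
Evaluate root: (+ 12 26) = 38
Result: 38


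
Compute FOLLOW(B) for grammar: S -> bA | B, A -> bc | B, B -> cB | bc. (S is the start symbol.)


$ ∈ FOLLOW(S). For each A -> αBβ: add FIRST(β)\{ε} to FOLLOW(B); if β nullable, add FOLLOW(A).
FOLLOW(B) = {$}


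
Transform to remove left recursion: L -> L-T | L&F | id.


Left-recursive alternatives: L-T, L&F; non-recursive: id
Introduce L': L -> idL', L' -> -TL' | &FL' | ε


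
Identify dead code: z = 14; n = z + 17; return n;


z is read by n's definition; n is returned
No dead code


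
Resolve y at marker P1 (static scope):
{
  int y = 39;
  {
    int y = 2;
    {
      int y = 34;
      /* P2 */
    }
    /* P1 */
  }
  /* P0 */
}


y declared in the same block as P1
y = 2


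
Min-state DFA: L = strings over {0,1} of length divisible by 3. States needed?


Track length mod 3: states 0..2, accept at 0
Minimal DFA: 3 states


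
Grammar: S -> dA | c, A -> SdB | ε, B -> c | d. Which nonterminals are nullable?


A nonterminal is nullable iff some alternative derives ε (directly, or every symbol in it is nullable)
Nullable: {A}


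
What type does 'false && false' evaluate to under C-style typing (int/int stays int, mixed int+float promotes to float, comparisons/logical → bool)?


Operand types: bool && bool
Rule: logical operators take bool operands and yield bool
Result type: bool


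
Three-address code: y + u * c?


Break into single-operator statements:
t1 = u * c
t2 = y + t1


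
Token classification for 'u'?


Pattern: letter/underscore followed by alphanumerics, not a keyword
Type: IDENTIFIER


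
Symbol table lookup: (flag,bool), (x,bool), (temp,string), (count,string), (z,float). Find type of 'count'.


Lookup 'count' → type string


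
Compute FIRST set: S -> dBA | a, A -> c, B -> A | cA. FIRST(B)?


Per alternative of B: FIRST(A) = {c}; FIRST(cA) = {c}
FIRST(B) = {c}


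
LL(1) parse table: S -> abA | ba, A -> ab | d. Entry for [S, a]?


For [S, a]: 'a' ∈ FIRST(abA)
Entry: S -> abA


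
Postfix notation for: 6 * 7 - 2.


Left to right (same or higher precedence on left)
Postfix: 6 7 * 2 -


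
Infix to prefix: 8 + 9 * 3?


'*' binds tighter: tree is (+ 8 (* 9 3))
Prefix: + 8 * 9 3


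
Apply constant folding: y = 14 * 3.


14 * 3 = 42 at compile time
Optimized: y = 42


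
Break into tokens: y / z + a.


Scan left to right, longest-match per lexeme
Tokens: ID(y), OP(/), ID(z), OP(+), ID(a)


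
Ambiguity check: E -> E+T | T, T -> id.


precedence layered via separate nonterminal T: deterministic
Unambiguous


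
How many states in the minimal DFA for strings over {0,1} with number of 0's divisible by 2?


Track (count of 0) mod 2: states 0..1, accept at 0
Minimal DFA: 2 states


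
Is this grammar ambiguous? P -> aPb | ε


balanced a^n…b^n: each string has a unique parse
Unambiguous


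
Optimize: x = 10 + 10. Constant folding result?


10 + 10 = 20 at compile time
Optimized: x = 20


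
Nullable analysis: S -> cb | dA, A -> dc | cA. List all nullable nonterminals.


A nonterminal is nullable iff some alternative derives ε (directly, or every symbol in it is nullable)
Nullable: {}


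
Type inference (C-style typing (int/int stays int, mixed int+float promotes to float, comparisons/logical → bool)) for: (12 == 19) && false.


Operand types: bool && bool
Rule: logical operators take bool operands and yield bool
Result type: bool


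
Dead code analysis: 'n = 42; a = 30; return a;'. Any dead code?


n is assigned but never read
Dead: 'n = 42'


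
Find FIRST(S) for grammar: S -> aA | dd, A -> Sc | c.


Per alternative of S: FIRST(aA) = {a}; FIRST(dd) = {d}
FIRST(S) = {a, d}


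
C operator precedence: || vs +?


'+' is additive (level 9); '||' is logical OR (level 1)
Higher level binds tighter
'+' has higher precedence than '||'


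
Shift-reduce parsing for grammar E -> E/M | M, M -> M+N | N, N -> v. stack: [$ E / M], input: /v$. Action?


handle 'E/M' on top; lookahead ∈ FOLLOW(E) = {/, $}
Action: reduce (E -> E/M)


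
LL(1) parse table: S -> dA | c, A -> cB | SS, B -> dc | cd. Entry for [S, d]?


For [S, d]: 'd' ∈ FIRST(dA)
Entry: S -> dA


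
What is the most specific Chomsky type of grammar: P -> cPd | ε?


Single nonterminal LHS, but c^n d^n is not regular
Classification: Type 2 (Context-Free)


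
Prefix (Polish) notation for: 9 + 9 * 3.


'*' binds tighter: tree is (+ 9 (* 9 3))
Prefix: + 9 * 9 3


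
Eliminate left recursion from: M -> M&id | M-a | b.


Left-recursive alternatives: M&id, M-a; non-recursive: b
Introduce M': M -> bM', M' -> &idM' | -aM' | ε


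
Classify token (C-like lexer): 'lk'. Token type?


Pattern: letter/underscore followed by alphanumerics, not a keyword
Type: IDENTIFIER


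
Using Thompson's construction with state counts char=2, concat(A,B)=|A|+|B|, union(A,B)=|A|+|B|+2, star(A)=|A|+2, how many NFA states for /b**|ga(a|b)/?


Syntax tree has 5 char leaf(s), 2 union(s), 2 star(s)
chars contribute 5×2 = 10; each union adds +2; each star adds +2
Total: 10 + 4 + 4 = 18 states


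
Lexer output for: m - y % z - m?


Scan left to right, longest-match per lexeme
Tokens: ID(m), OP(-), ID(y), OP(%), ID(z), OP(-), ID(m)
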